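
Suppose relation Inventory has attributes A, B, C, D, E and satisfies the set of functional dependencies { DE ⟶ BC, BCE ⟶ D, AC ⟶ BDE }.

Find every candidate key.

Attribute A never appears on the right-hand side of any dependency, so A must belong to every candidate key.
{A}⁺ = {A}, which is not all of the schema, so we must add further attributes.
{A, C}⁺: AC→BDE adds B, D, E → {A, B, C, D, E}. Minimal: {C}⁺ = {C}; {A}⁺ = {A} — none reach the full schema.
{A, D, E}⁺: DE→BC adds B, C → {A, B, C, D, E}. Minimal: {D, E}⁺ = {B, C, D, E}; {A, E}⁺ = {A, E}; {A, D}⁺ = {A, D} — none reach the full schema.
Any other superkey contains one of these as a subset, so there are no further candidate keys.

(A, C), (A, D, E)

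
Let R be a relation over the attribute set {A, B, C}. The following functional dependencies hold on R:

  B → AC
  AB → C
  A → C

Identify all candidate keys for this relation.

{B}⁺: B→AC adds A, C → {A, B, C}.

(B)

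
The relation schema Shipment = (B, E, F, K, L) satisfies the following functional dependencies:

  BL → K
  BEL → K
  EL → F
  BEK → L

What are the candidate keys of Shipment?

Attributes B, E never appear on any right-hand side, so every candidate key must contain {B, E}.
{B, E}⁺ = {B, E}, which is not all of the schema, so we must add further attributes.
{B, E, K}⁺: BEK→L adds L; EL→F adds F → {B, E, F, K, L}. Minimal: {E, K}⁺ = {E, K}; {B, K}⁺ = {B, K}; {B, E}⁺ = {B, E} — none reach the full schema.
{B, E, L}⁺: BL→K adds K; EL→F adds F → {B, E, F, K, L}. Minimal: {E, L}⁺ = {E, F, L}; {B, L}⁺ = {B, K, L}; {B, E}⁺ = {B, E} — none reach the full schema.

{B, E, K}, {B, E, L}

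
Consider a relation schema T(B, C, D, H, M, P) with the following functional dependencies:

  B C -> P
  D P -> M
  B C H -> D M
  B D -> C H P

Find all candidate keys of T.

Attribute B never appears on the right-hand side of any dependency, so B must belong to every candidate key.
{B}⁺ = {B}, which is not all of the schema, so we must add further attributes.
{B, D}⁺: BD→CHP adds C, H, P; DP→M adds M → {B, C, D, H, M, P}. Minimal: {D}⁺ = {D}; {B}⁺ = {B} — none reach the full schema.
{B, C, H}⁺: BC→P adds P; BCH→DM adds D, M → {B, C, D, H, M, P}. Minimal: {C, H}⁺ = {C, H}; {B, H}⁺ = {B, H}; {B, C}⁺ = {B, C, P} — none reach the full schema.

(B, D), (B, C, H)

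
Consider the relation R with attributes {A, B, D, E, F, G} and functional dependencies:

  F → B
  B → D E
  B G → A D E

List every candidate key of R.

Attributes F, G never appear on any right-hand side, so every candidate key must contain {F, G}.
{F, G}⁺ = {A, B, D, E, F, G}, which is all of the schema, so {F, G} is the only candidate key.

{F, G}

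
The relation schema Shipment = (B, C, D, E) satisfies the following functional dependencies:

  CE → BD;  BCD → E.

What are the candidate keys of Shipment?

Attribute C never appears on the right-hand side of any dependency, so C must belong to every candidate key.
{C}⁺ = {C}, which is not all of the schema, so we must add further attributes.
{C, E}⁺: CE→BD adds B, D → {B, C, D, E}.
{B, C, D}⁺: BCD→E adds E → {B, C, D, E}.
Any other superkey contains one of these as a subset, so there are no further candidate keys.

{C, E}, {B, C, D}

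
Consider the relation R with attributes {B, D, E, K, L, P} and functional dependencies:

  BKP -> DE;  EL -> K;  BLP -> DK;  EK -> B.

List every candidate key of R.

BLP, ELP

{B, L, P}⁺: BLP→DK adds D, K; BKP→DE adds E → {B, D, E, K, L, P}.
{E, L, P}⁺: EL→K adds K; EK→B adds B; BKP→DE adds D → {B, D, E, K, L, P}.
Any other superkey contains one of these as a subset, so there are no further candidate keys.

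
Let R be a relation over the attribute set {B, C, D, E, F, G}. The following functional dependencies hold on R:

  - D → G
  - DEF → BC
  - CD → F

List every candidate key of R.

(C, D, E); (D, E, F)

Attributes D, E never appear on any right-hand side, so every candidate key must contain {D, E}.
{D, E}⁺ = {D, E, G}, which is not all of the schema, so we must add further attributes.
{C, D, E}⁺: D→G adds G; CD→F adds F; DEF→BC adds B → {B, C, D, E, F, G}. Minimal: {D, E}⁺ = {D, E, G}; {C, E}⁺ = {C, E}; {C, D}⁺ = {C, D, F, G} — none reach the full schema.
{D, E, F}⁺: D→G adds G; DEF→BC adds B, C → {B, C, D, E, F, G}. Minimal: {E, F}⁺ = {E, F}; {D, F}⁺ = {D, F, G}; {D, E}⁺ = {D, E, G} — none reach the full schema.
Any other superkey contains one of these as a subset, so there are no further candidate keys.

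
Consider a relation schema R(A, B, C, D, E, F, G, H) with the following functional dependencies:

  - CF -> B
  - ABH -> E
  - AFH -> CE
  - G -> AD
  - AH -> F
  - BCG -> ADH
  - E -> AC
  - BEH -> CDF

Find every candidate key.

Attribute G never appears on the right-hand side of any dependency, so G must belong to every candidate key.
{G}⁺ = {A, D, G}, which is not all of the schema, so we must add further attributes.
{G, H}⁺: G→AD adds A, D; AH→F adds F; AFH→CE adds C, E; CF→B adds B → {A, B, C, D, E, F, G, H}. Minimal: {H}⁺ = {H}; {G}⁺ = {A, D, G} — none reach the full schema.
{B, C, G}⁺: G→AD adds A, D; BCG→ADH adds H; ABH→E adds E; AH→F adds F → {A, B, C, D, E, F, G, H}. Minimal: {C, G}⁺ = {A, C, D, G}; {B, G}⁺ = {A, B, D, G}; {B, C}⁺ = {B, C} — none reach the full schema.
{B, E, G}⁺: G→AD adds A, D; E→AC adds C; BCG→ADH adds H; BEH→CDF adds F → {A, B, C, D, E, F, G, H}. Minimal: {E, G}⁺ = {A, C, D, E, G}; {B, G}⁺ = {A, B, D, G}; {B, E}⁺ = {A, B, C, E} — none reach the full schema.
{C, F, G}⁺: CF→B adds B; G→AD adds A, D; BCG→ADH adds H; ABH→E adds E → {A, B, C, D, E, F, G, H}. Minimal: {F, G}⁺ = {A, D, F, G}; {C, G}⁺ = {A, C, D, G}; {C, F}⁺ = {B, C, F} — none reach the full schema.
{E, F, G}⁺: G→AD adds A, D; E→AC adds C; CF→B adds B; BCG→ADH adds H → {A, B, C, D, E, F, G, H}. Minimal: {F, G}⁺ = {A, D, F, G}; {E, G}⁺ = {A, C, D, E, G}; {E, F}⁺ = {A, B, C, E, F} — none reach the full schema.
Any other superkey contains one of these as a subset, so there are no further candidate keys.

{G, H}, {B, C, G}, {B, E, G}, {C, F, G}, {E, F, G}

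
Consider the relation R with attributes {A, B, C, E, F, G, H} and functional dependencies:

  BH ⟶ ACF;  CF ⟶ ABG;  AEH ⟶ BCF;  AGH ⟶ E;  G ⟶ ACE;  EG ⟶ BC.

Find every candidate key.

{B, H}; {G, H}; {A, E, H}; {C, F, H}

Attribute H never appears on the right-hand side of any dependency, so H must belong to every candidate key.
{H}⁺ = {H}, which is not all of the schema, so we must add further attributes.
{B, H}⁺: BH→ACF adds A, C, F; CF→ABG adds G; AGH→E adds E → {A, B, C, E, F, G, H}.
{G, H}⁺: G→ACE adds A, C, E; EG→BC adds B; BH→ACF adds F → {A, B, C, E, F, G, H}.
{A, E, H}⁺: AEH→BCF adds B, C, F; CF→ABG adds G → {A, B, C, E, F, G, H}.
{C, F, H}⁺: CF→ABG adds A, B, G; AGH→E adds E → {A, B, C, E, F, G, H}.
Any other superkey contains one of these as a subset, so there are no further candidate keys.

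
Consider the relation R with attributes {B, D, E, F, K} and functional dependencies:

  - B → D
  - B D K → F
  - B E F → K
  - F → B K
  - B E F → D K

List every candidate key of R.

(E, F), (B, E, K)

Attribute E never appears on the right-hand side of any dependency, so E must belong to every candidate key.
{E}⁺ = {E}, which is not all of the schema, so we must add further attributes.
{E, F}⁺: F→BK adds B, K; BEF→DK adds D → {B, D, E, F, K}. Minimal: {F}⁺ = {B, D, F, K}; {E}⁺ = {E} — none reach the full schema.
{B, E, K}⁺: B→D adds D; BDK→F adds F → {B, D, E, F, K}. Minimal: {E, K}⁺ = {E, K}; {B, K}⁺ = {B, D, F, K}; {B, E}⁺ = {B, D, E} — none reach the full schema.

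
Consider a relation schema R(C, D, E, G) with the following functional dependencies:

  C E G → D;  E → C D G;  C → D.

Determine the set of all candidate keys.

Attribute E never appears on the right-hand side of any dependency, so E must belong to every candidate key.
{E}⁺ = {C, D, E, G}, which is all of the schema, so {E} is the only candidate key.

{E}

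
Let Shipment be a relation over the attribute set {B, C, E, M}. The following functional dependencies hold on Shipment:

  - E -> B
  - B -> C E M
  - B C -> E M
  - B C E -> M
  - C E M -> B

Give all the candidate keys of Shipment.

B; E

{B}⁺: B→CEM adds C, E, M → {B, C, E, M}.
{E}⁺: E→B adds B; B→CEM adds C, M → {B, C, E, M}.
Any other superkey contains one of these as a subset, so there are no further candidate keys.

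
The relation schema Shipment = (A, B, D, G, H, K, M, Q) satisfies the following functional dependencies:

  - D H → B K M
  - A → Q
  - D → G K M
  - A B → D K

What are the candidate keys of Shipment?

Attributes A, H never appear on any right-hand side, so every candidate key must contain {A, H}.
{A, H}⁺ = {A, H, Q}, which is not all of the schema, so we must add further attributes.
{A, B, H}⁺: A→Q adds Q; AB→DK adds D, K; DH→BKM adds M; D→GKM adds G → {A, B, D, G, H, K, M, Q}.
{A, D, H}⁺: DH→BKM adds B, K, M; A→Q adds Q; D→GKM adds G → {A, B, D, G, H, K, M, Q}.

ABH, ADH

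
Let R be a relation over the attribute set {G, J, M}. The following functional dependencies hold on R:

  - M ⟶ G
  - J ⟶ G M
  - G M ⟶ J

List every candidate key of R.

(J); (M)

{J}⁺: J→GM adds G, M → {G, J, M}.
{M}⁺: M→G adds G; GM→J adds J → {G, J, M}.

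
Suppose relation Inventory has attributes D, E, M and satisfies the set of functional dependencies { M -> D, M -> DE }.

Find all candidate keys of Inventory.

(M)

Attribute M never appears on the right-hand side of any dependency, so M must belong to every candidate key.
{M}⁺ = {D, E, M}, which is all of the schema, so {M} is the only candidate key.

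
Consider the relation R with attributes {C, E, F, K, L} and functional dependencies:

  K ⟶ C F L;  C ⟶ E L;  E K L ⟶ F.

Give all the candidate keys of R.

Attribute K never appears on the right-hand side of any dependency, so K must belong to every candidate key.
{K}⁺ = {C, E, F, K, L}, which is all of the schema, so {K} is the only candidate key.

(K)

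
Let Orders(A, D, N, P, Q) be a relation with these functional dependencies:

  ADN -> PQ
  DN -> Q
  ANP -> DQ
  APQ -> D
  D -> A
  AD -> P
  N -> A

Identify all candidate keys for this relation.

Attribute N never appears on the right-hand side of any dependency, so N must belong to every candidate key.
{N}⁺ = {A, N}, which is not all of the schema, so we must add further attributes.
{D, N}⁺: DN→Q adds Q; D→A adds A; AD→P adds P → {A, D, N, P, Q}. Minimal: {N}⁺ = {A, N}; {D}⁺ = {A, D, P} — none reach the full schema.
{N, P}⁺: N→A adds A; ANP→DQ adds D, Q → {A, D, N, P, Q}. Minimal: {P}⁺ = {P}; {N}⁺ = {A, N} — none reach the full schema.

(D, N); (N, P)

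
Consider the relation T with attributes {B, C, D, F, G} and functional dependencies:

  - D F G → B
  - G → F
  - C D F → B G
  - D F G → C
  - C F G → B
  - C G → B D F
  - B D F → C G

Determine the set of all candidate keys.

{C, G}⁺: G→F adds F; CFG→B adds B; CG→BDF adds D → {B, C, D, F, G}. Minimal: {G}⁺ = {F, G}; {C}⁺ = {C} — none reach the full schema.
{D, G}⁺: G→F adds F; DFG→C adds C; CFG→B adds B → {B, C, D, F, G}. Minimal: {G}⁺ = {F, G}; {D}⁺ = {D} — none reach the full schema.
{B, D, F}⁺: BDF→CG adds C, G → {B, C, D, F, G}. Minimal: {D, F}⁺ = {D, F}; {B, F}⁺ = {B, F}; {B, D}⁺ = {B, D} — none reach the full schema.
{C, D, F}⁺: CDF→BG adds B, G → {B, C, D, F, G}. Minimal: {D, F}⁺ = {D, F}; {C, F}⁺ = {C, F}; {C, D}⁺ = {C, D} — none reach the full schema.

(C, G), (D, G), (B, D, F), (C, D, F)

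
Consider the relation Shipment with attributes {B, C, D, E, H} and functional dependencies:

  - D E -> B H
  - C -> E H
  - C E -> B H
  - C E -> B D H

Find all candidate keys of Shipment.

(C)

Attribute C never appears on the right-hand side of any dependency, so C must belong to every candidate key.
{C}⁺ = {B, C, D, E, H}, which is all of the schema, so {C} is the only candidate key.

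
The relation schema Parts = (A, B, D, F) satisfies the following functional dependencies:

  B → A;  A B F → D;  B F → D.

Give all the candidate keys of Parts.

{B, F}

Attributes B, F never appear on any right-hand side, so every candidate key must contain {B, F}.
{B, F}⁺ = {A, B, D, F}, which is all of the schema, so {B, F} is the only candidate key.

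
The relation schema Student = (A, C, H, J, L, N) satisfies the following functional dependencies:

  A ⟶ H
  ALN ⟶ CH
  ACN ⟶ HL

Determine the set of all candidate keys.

Attributes A, J, N never appear on any right-hand side, so every candidate key must contain {A, J, N}.
{A, J, N}⁺ = {A, H, J, N}, which is not all of the schema, so we must add further attributes.
{A, C, J, N}⁺: A→H adds H; ACN→HL adds L → {A, C, H, J, L, N}. Minimal: {C, J, N}⁺ = {C, J, N}; {A, J, N}⁺ = {A, H, J, N}; {A, C, N}⁺ = {A, C, H, L, N}; … — none reach the full schema.
{A, J, L, N}⁺: A→H adds H; ALN→CH adds C → {A, C, H, J, L, N}. Minimal: {J, L, N}⁺ = {J, L, N}; {A, L, N}⁺ = {A, C, H, L, N}; {A, J, N}⁺ = {A, H, J, N}; … — none reach the full schema.
Any other superkey contains one of these as a subset, so there are no further candidate keys.

{A, C, J, N}; {A, J, L, N}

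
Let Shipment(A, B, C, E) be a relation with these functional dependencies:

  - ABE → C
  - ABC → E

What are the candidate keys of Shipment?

{A, B, C}, {A, B, E}

Attributes A, B never appear on any right-hand side, so every candidate key must contain {A, B}.
{A, B}⁺ = {A, B}, which is not all of the schema, so we must add further attributes.
{A, B, C}⁺: ABC→E adds E → {A, B, C, E}. Minimal: {B, C}⁺ = {B, C}; {A, C}⁺ = {A, C}; {A, B}⁺ = {A, B} — none reach the full schema.
{A, B, E}⁺: ABE→C adds C → {A, B, C, E}. Minimal: {B, E}⁺ = {B, E}; {A, E}⁺ = {A, E}; {A, B}⁺ = {A, B} — none reach the full schema.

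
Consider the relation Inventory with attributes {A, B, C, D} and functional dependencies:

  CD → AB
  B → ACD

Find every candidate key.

{B}⁺: B→ACD adds A, C, D → {A, B, C, D}.
{C, D}⁺: CD→AB adds A, B → {A, B, C, D}. Minimal: {D}⁺ = {D}; {C}⁺ = {C} — none reach the full schema.

{B}; {C, D}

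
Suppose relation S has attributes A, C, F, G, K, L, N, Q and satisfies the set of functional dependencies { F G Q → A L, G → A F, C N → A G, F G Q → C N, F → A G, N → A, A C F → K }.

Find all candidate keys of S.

{F, Q}⁺: F→AG adds A, G; FGQ→AL adds L; FGQ→CN adds C, N; ACF→K adds K → {A, C, F, G, K, L, N, Q}.
{G, Q}⁺: G→AF adds A, F; FGQ→CN adds C, N; ACF→K adds K; FGQ→AL adds L → {A, C, F, G, K, L, N, Q}.
{C, N, Q}⁺: CN→AG adds A, G; G→AF adds F; ACF→K adds K; FGQ→AL adds L → {A, C, F, G, K, L, N, Q}.

{F, Q}, {G, Q}, {C, N, Q}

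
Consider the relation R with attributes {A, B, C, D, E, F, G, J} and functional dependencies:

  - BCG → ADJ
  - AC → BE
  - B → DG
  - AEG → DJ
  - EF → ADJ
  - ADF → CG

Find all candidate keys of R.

Attribute F never appears on the right-hand side of any dependency, so F must belong to every candidate key.
{F}⁺ = {F}, which is not all of the schema, so we must add further attributes.
{E, F}⁺: EF→ADJ adds A, D, J; ADF→CG adds C, G; AC→BE adds B → {A, B, C, D, E, F, G, J}.
{A, B, F}⁺: B→DG adds D, G; ADF→CG adds C; BCG→ADJ adds J; AC→BE adds E → {A, B, C, D, E, F, G, J}.
{A, C, F}⁺: AC→BE adds B, E; B→DG adds D, G; AEG→DJ adds J → {A, B, C, D, E, F, G, J}.
{A, D, F}⁺: ADF→CG adds C, G; AC→BE adds B, E; AEG→DJ adds J → {A, B, C, D, E, F, G, J}.
{B, C, F}⁺: B→DG adds D, G; BCG→ADJ adds A, J; AC→BE adds E → {A, B, C, D, E, F, G, J}.

{E, F}, {A, B, F}, {A, C, F}, {A, D, F}, {B, C, F}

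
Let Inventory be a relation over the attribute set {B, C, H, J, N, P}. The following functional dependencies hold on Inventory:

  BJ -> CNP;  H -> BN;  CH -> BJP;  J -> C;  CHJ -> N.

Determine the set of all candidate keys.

{C, H}, {H, J}

Attribute H never appears on the right-hand side of any dependency, so H must belong to every candidate key.
{H}⁺ = {B, H, N}, which is not all of the schema, so we must add further attributes.
{C, H}⁺: H→BN adds B, N; CH→BJP adds J, P → {B, C, H, J, N, P}. Minimal: {H}⁺ = {B, H, N}; {C}⁺ = {C} — none reach the full schema.
{H, J}⁺: H→BN adds B, N; J→C adds C; BJ→CNP adds P → {B, C, H, J, N, P}. Minimal: {J}⁺ = {C, J}; {H}⁺ = {B, H, N} — none reach the full schema.
Any other superkey contains one of these as a subset, so there are no further candidate keys.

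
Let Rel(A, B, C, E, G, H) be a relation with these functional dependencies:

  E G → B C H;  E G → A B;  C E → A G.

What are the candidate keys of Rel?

Attribute E never appears on the right-hand side of any dependency, so E must belong to every candidate key.
{E}⁺ = {E}, which is not all of the schema, so we must add further attributes.
{C, E}⁺: CE→AG adds A, G; EG→BCH adds B, H → {A, B, C, E, G, H}.
{E, G}⁺: EG→BCH adds B, C, H; EG→AB adds A → {A, B, C, E, G, H}.

{C, E}; {E, G}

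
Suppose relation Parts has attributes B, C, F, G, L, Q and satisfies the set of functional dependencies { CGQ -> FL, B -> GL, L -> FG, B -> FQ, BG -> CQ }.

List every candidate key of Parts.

Attribute B never appears on the right-hand side of any dependency, so B must belong to every candidate key.
{B}⁺ = {B, C, F, G, L, Q}, which is all of the schema, so {B} is the only candidate key.

(B)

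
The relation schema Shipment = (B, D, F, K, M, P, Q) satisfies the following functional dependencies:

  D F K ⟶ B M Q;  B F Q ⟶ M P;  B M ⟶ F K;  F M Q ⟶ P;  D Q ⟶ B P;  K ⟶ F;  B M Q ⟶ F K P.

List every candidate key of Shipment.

Attribute D never appears on the right-hand side of any dependency, so D must belong to every candidate key.
{D}⁺ = {D}, which is not all of the schema, so we must add further attributes.
{D, K}⁺: K→F adds F; DFK→BMQ adds B, M, Q; BFQ→MP adds P → {B, D, F, K, M, P, Q}.
{B, D, M}⁺: BM→FK adds F, K; DFK→BMQ adds Q; BFQ→MP adds P → {B, D, F, K, M, P, Q}.
{D, F, Q}⁺: DQ→BP adds B, P; BFQ→MP adds M; BM→FK adds K → {B, D, F, K, M, P, Q}.
{D, M, Q}⁺: DQ→BP adds B, P; BMQ→FKP adds F, K → {B, D, F, K, M, P, Q}.
Any other superkey contains one of these as a subset, so there are no further candidate keys.

(D, K), (B, D, M), (D, F, Q), (D, M, Q)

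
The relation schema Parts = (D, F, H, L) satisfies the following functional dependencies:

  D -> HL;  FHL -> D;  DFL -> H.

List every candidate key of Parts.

Attribute F never appears on the right-hand side of any dependency, so F must belong to every candidate key.
{F}⁺ = {F}, which is not all of the schema, so we must add further attributes.
{D, F}⁺: D→HL adds H, L → {D, F, H, L}.
{F, H, L}⁺: FHL→D adds D → {D, F, H, L}.
Any other superkey contains one of these as a subset, so there are no further candidate keys.

(D, F), (F, H, L)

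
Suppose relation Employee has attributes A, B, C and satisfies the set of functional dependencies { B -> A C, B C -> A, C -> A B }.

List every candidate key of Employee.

{B}⁺: B→AC adds A, C → {A, B, C}.
{C}⁺: C→AB adds A, B → {A, B, C}.

B, C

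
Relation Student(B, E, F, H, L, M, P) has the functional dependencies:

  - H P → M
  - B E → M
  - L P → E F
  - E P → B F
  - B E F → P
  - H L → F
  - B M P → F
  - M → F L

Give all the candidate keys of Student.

{H, P}, {B, E, H}

{H, P}⁺: HP→M adds M; M→FL adds F, L; LP→EF adds E; EP→BF adds B → {B, E, F, H, L, M, P}. Minimal: {P}⁺ = {P}; {H}⁺ = {H} — none reach the full schema.
{B, E, H}⁺: BE→M adds M; M→FL adds F, L; BEF→P adds P → {B, E, F, H, L, M, P}. Minimal: {E, H}⁺ = {E, H}; {B, H}⁺ = {B, H}; {B, E}⁺ = {B, E, F, L, M, P} — none reach the full schema.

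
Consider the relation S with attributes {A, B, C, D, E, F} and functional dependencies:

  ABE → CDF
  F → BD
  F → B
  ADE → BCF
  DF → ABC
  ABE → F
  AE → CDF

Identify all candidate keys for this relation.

Attribute E never appears on the right-hand side of any dependency, so E must belong to every candidate key.
{E}⁺ = {E}, which is not all of the schema, so we must add further attributes.
{A, E}⁺: AE→CDF adds C, D, F; F→BD adds B → {A, B, C, D, E, F}.
{E, F}⁺: F→BD adds B, D; DF→ABC adds A, C → {A, B, C, D, E, F}.

{A, E}, {E, F}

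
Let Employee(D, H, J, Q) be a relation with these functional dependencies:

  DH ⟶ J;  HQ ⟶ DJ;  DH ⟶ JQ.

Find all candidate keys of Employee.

{D, H}, {H, Q}

Attribute H never appears on the right-hand side of any dependency, so H must belong to every candidate key.
{H}⁺ = {H}, which is not all of the schema, so we must add further attributes.
{D, H}⁺: DH→J adds J; DH→JQ adds Q → {D, H, J, Q}.
{H, Q}⁺: HQ→DJ adds D, J → {D, H, J, Q}.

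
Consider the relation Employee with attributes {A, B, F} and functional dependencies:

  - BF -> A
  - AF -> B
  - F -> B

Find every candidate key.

(F)

Attribute F never appears on the right-hand side of any dependency, so F must belong to every candidate key.
{F}⁺ = {A, B, F}, which is all of the schema, so {F} is the only candidate key.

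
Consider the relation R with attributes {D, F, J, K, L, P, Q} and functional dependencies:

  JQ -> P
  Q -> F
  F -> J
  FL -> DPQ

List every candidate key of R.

{F, K, L}; {K, L, Q}

Attributes K, L never appear on any right-hand side, so every candidate key must contain {K, L}.
{K, L}⁺ = {K, L}, which is not all of the schema, so we must add further attributes.
{F, K, L}⁺: F→J adds J; FL→DPQ adds D, P, Q → {D, F, J, K, L, P, Q}. Minimal: {K, L}⁺ = {K, L}; {F, L}⁺ = {D, F, J, L, P, Q}; {F, K}⁺ = {F, J, K} — none reach the full schema.
{K, L, Q}⁺: Q→F adds F; F→J adds J; FL→DPQ adds D, P → {D, F, J, K, L, P, Q}. Minimal: {L, Q}⁺ = {D, F, J, L, P, Q}; {K, Q}⁺ = {F, J, K, P, Q}; {K, L}⁺ = {K, L} — none reach the full schema.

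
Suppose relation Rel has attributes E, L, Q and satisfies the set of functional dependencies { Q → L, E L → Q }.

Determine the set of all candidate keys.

(E, L); (E, Q)

Attribute E never appears on the right-hand side of any dependency, so E must belong to every candidate key.
{E}⁺ = {E}, which is not all of the schema, so we must add further attributes.
{E, L}⁺: EL→Q adds Q → {E, L, Q}. Minimal: {L}⁺ = {L}; {E}⁺ = {E} — none reach the full schema.
{E, Q}⁺: Q→L adds L → {E, L, Q}. Minimal: {Q}⁺ = {L, Q}; {E}⁺ = {E} — none reach the full schema.
Any other superkey contains one of these as a subset, so there are no further candidate keys.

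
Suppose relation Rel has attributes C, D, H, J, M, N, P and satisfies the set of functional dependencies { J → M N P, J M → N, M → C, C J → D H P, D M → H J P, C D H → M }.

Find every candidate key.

(J), (D, M), (C, D, H)

{J}⁺: J→MNP adds M, N, P; M→C adds C; CJ→DHP adds D, H → {C, D, H, J, M, N, P}.
{D, M}⁺: M→C adds C; DM→HJP adds H, J, P; J→MNP adds N → {C, D, H, J, M, N, P}. Minimal: {M}⁺ = {C, M}; {D}⁺ = {D} — none reach the full schema.
{C, D, H}⁺: CDH→M adds M; DM→HJP adds J, P; J→MNP adds N → {C, D, H, J, M, N, P}. Minimal: {D, H}⁺ = {D, H}; {C, H}⁺ = {C, H}; {C, D}⁺ = {C, D} — none reach the full schema.
Any other superkey contains one of these as a subset, so there are no further candidate keys.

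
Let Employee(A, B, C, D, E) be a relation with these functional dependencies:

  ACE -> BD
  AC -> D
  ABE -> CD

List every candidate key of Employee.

Attributes A, E never appear on any right-hand side, so every candidate key must contain {A, E}.
{A, E}⁺ = {A, E}, which is not all of the schema, so we must add further attributes.
{A, B, E}⁺: ABE→CD adds C, D → {A, B, C, D, E}.
{A, C, E}⁺: ACE→BD adds B, D → {A, B, C, D, E}.

ABE; ACE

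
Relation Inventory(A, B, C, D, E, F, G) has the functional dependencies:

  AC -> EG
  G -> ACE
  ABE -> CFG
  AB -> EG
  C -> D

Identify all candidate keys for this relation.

Attribute B never appears on the right-hand side of any dependency, so B must belong to every candidate key.
{B}⁺ = {B}, which is not all of the schema, so we must add further attributes.
{A, B}⁺: AB→EG adds E, G; G→ACE adds C; ABE→CFG adds F; C→D adds D → {A, B, C, D, E, F, G}. Minimal: {B}⁺ = {B}; {A}⁺ = {A} — none reach the full schema.
{B, G}⁺: G→ACE adds A, C, E; ABE→CFG adds F; C→D adds D → {A, B, C, D, E, F, G}. Minimal: {G}⁺ = {A, C, D, E, G}; {B}⁺ = {B} — none reach the full schema.

AB, BG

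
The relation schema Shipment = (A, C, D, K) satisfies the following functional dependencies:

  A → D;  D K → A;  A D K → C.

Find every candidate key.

Attribute K never appears on the right-hand side of any dependency, so K must belong to every candidate key.
{K}⁺ = {K}, which is not all of the schema, so we must add further attributes.
{A, K}⁺: A→D adds D; ADK→C adds C → {A, C, D, K}. Minimal: {K}⁺ = {K}; {A}⁺ = {A, D} — none reach the full schema.
{D, K}⁺: DK→A adds A; ADK→C adds C → {A, C, D, K}. Minimal: {K}⁺ = {K}; {D}⁺ = {D} — none reach the full schema.

AK; DK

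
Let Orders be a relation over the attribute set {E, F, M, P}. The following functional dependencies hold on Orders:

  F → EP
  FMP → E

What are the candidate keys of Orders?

Attributes F, M never appear on any right-hand side, so every candidate key must contain {F, M}.
{F, M}⁺ = {E, F, M, P}, which is all of the schema, so {F, M} is the only candidate key.

(F, M)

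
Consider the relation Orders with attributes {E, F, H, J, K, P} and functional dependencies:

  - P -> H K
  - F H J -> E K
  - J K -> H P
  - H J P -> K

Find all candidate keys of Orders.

{F, H, J}, {F, J, K}, {F, J, P}

Attributes F, J never appear on any right-hand side, so every candidate key must contain {F, J}.
{F, J}⁺ = {F, J}, which is not all of the schema, so we must add further attributes.
{F, H, J}⁺: FHJ→EK adds E, K; JK→HP adds P → {E, F, H, J, K, P}.
{F, J, K}⁺: JK→HP adds H, P; FHJ→EK adds E → {E, F, H, J, K, P}.
{F, J, P}⁺: P→HK adds H, K; FHJ→EK adds E → {E, F, H, J, K, P}.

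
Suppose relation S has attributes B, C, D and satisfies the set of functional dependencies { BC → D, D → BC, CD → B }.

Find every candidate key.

{D}⁺: D→BC adds B, C → {B, C, D}.
{B, C}⁺: BC→D adds D → {B, C, D}. Minimal: {C}⁺ = {C}; {B}⁺ = {B} — none reach the full schema.

{D}; {B, C}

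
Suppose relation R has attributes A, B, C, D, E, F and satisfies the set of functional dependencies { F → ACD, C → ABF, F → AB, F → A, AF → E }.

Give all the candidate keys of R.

(C), (F)

{C}⁺: C→ABF adds A, B, F; AF→E adds E; F→ACD adds D → {A, B, C, D, E, F}.
{F}⁺: F→ACD adds A, C, D; C→ABF adds B; AF→E adds E → {A, B, C, D, E, F}.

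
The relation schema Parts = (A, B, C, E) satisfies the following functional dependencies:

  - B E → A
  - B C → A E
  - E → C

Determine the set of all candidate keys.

{B, C}, {B, E}

Attribute B never appears on the right-hand side of any dependency, so B must belong to every candidate key.
{B}⁺ = {B}, which is not all of the schema, so we must add further attributes.
{B, C}⁺: BC→AE adds A, E → {A, B, C, E}. Minimal: {C}⁺ = {C}; {B}⁺ = {B} — none reach the full schema.
{B, E}⁺: BE→A adds A; E→C adds C → {A, B, C, E}. Minimal: {E}⁺ = {C, E}; {B}⁺ = {B} — none reach the full schema.
Any other superkey contains one of these as a subset, so there are no further candidate keys.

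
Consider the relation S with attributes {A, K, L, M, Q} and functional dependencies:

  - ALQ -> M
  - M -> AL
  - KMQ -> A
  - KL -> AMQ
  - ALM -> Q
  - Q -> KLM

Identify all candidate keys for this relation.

{M}⁺: M→AL adds A, L; ALM→Q adds Q; Q→KLM adds K → {A, K, L, M, Q}.
{Q}⁺: Q→KLM adds K, L, M; M→AL adds A → {A, K, L, M, Q}.
{K, L}⁺: KL→AMQ adds A, M, Q → {A, K, L, M, Q}. Minimal: {L}⁺ = {L}; {K}⁺ = {K} — none reach the full schema.
Any other superkey contains one of these as a subset, so there are no further candidate keys.

(M); (Q); (K, L)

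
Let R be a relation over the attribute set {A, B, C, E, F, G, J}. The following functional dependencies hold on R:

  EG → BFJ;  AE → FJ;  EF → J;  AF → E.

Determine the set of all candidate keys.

ACEG, ACFG

{A, C, E, G}⁺: EG→BFJ adds B, F, J → {A, B, C, E, F, G, J}. Minimal: {C, E, G}⁺ = {B, C, E, F, G, J}; {A, E, G}⁺ = {A, B, E, F, G, J}; {A, C, G}⁺ = {A, C, G}; … — none reach the full schema.
{A, C, F, G}⁺: AF→E adds E; EG→BFJ adds B, J → {A, B, C, E, F, G, J}. Minimal: {C, F, G}⁺ = {C, F, G}; {A, F, G}⁺ = {A, B, E, F, G, J}; {A, C, G}⁺ = {A, C, G}; … — none reach the full schema.
Any other superkey contains one of these as a subset, so there are no further candidate keys.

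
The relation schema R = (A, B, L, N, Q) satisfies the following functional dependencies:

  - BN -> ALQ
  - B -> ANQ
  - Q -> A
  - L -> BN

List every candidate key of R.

{B}⁺: B→ANQ adds A, N, Q; BN→ALQ adds L → {A, B, L, N, Q}.
{L}⁺: L→BN adds B, N; BN→ALQ adds A, Q → {A, B, L, N, Q}.
Any other superkey contains one of these as a subset, so there are no further candidate keys.

{B}, {L}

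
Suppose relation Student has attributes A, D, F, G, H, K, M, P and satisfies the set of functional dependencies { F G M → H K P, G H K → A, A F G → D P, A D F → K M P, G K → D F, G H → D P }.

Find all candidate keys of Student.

(A, F, G), (A, G, K), (F, G, M), (G, H, K), (G, K, M)

Attribute G never appears on the right-hand side of any dependency, so G must belong to every candidate key.
{G}⁺ = {G}, which is not all of the schema, so we must add further attributes.
{A, F, G}⁺: AFG→DP adds D, P; ADF→KMP adds K, M; FGM→HKP adds H → {A, D, F, G, H, K, M, P}. Minimal: {F, G}⁺ = {F, G}; {A, G}⁺ = {A, G}; {A, F}⁺ = {A, F} — none reach the full schema.
{A, G, K}⁺: GK→DF adds D, F; AFG→DP adds P; ADF→KMP adds M; FGM→HKP adds H → {A, D, F, G, H, K, M, P}. Minimal: {G, K}⁺ = {D, F, G, K}; {A, K}⁺ = {A, K}; {A, G}⁺ = {A, G} — none reach the full schema.
{F, G, M}⁺: FGM→HKP adds H, K, P; GHK→A adds A; AFG→DP adds D → {A, D, F, G, H, K, M, P}. Minimal: {G, M}⁺ = {G, M}; {F, M}⁺ = {F, M}; {F, G}⁺ = {F, G} — none reach the full schema.
{G, H, K}⁺: GHK→A adds A; GK→DF adds D, F; GH→DP adds P; ADF→KMP adds M → {A, D, F, G, H, K, M, P}. Minimal: {H, K}⁺ = {H, K}; {G, K}⁺ = {D, F, G, K}; {G, H}⁺ = {D, G, H, P} — none reach the full schema.
{G, K, M}⁺: GK→DF adds D, F; FGM→HKP adds H, P; GHK→A adds A → {A, D, F, G, H, K, M, P}. Minimal: {K, M}⁺ = {K, M}; {G, M}⁺ = {G, M}; {G, K}⁺ = {D, F, G, K} — none reach the full schema.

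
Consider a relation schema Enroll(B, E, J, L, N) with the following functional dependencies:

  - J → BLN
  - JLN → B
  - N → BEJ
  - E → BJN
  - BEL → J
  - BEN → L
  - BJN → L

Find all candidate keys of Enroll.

(E), (J), (N)

{E}⁺: E→BJN adds B, J, N; BEN→L adds L → {B, E, J, L, N}.
{J}⁺: J→BLN adds B, L, N; N→BEJ adds E → {B, E, J, L, N}.
{N}⁺: N→BEJ adds B, E, J; BEN→L adds L → {B, E, J, L, N}.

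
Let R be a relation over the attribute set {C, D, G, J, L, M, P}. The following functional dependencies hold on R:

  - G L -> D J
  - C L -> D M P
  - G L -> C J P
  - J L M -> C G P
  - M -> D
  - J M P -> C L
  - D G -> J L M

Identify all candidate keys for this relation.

{D, G}⁺: DG→JLM adds J, L, M; GL→CJP adds C, P → {C, D, G, J, L, M, P}. Minimal: {G}⁺ = {G}; {D}⁺ = {D} — none reach the full schema.
{G, L}⁺: GL→DJ adds D, J; GL→CJP adds C, P; DG→JLM adds M → {C, D, G, J, L, M, P}. Minimal: {L}⁺ = {L}; {G}⁺ = {G} — none reach the full schema.
{G, M}⁺: M→D adds D; DG→JLM adds J, L; GL→CJP adds C, P → {C, D, G, J, L, M, P}. Minimal: {M}⁺ = {D, M}; {G}⁺ = {G} — none reach the full schema.
{C, J, L}⁺: CL→DMP adds D, M, P; JLM→CGP adds G → {C, D, G, J, L, M, P}. Minimal: {J, L}⁺ = {J, L}; {C, L}⁺ = {C, D, L, M, P}; {C, J}⁺ = {C, J} — none reach the full schema.
{J, L, M}⁺: JLM→CGP adds C, G, P; M→D adds D → {C, D, G, J, L, M, P}. Minimal: {L, M}⁺ = {D, L, M}; {J, M}⁺ = {D, J, M}; {J, L}⁺ = {J, L} — none reach the full schema.
{J, M, P}⁺: M→D adds D; JMP→CL adds C, L; JLM→CGP adds G → {C, D, G, J, L, M, P}. Minimal: {M, P}⁺ = {D, M, P}; {J, P}⁺ = {J, P}; {J, M}⁺ = {D, J, M} — none reach the full schema.
Any other superkey contains one of these as a subset, so there are no further candidate keys.

{D, G}, {G, L}, {G, M}, {C, J, L}, {J, L, M}, {J, M, P}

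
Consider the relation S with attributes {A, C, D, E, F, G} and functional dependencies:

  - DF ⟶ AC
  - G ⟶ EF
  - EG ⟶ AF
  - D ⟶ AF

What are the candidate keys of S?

Attributes D, G never appear on any right-hand side, so every candidate key must contain {D, G}.
{D, G}⁺ = {A, C, D, E, F, G}, which is all of the schema, so {D, G} is the only candidate key.

{D, G}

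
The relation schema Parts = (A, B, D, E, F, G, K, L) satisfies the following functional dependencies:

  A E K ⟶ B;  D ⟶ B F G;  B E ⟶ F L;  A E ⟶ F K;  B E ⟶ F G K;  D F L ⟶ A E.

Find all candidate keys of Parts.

{D, E}⁺: D→BFG adds B, F, G; BE→FL adds L; BE→FGK adds K; DFL→AE adds A → {A, B, D, E, F, G, K, L}. Minimal: {E}⁺ = {E}; {D}⁺ = {B, D, F, G} — none reach the full schema.
{D, L}⁺: D→BFG adds B, F, G; DFL→AE adds A, E; AE→FK adds K → {A, B, D, E, F, G, K, L}. Minimal: {L}⁺ = {L}; {D}⁺ = {B, D, F, G} — none reach the full schema.
Any other superkey contains one of these as a subset, so there are no further candidate keys.

{D, E}, {D, L}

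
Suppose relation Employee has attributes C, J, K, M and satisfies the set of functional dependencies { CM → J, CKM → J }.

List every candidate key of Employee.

{C, K, M}

{C, K, M}⁺: CM→J adds J → {C, J, K, M}.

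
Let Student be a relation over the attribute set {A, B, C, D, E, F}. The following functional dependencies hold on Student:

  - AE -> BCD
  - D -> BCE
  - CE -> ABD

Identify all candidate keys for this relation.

{D, F}⁺: D→BCE adds B, C, E; CE→ABD adds A → {A, B, C, D, E, F}. Minimal: {F}⁺ = {F}; {D}⁺ = {A, B, C, D, E} — none reach the full schema.
{A, E, F}⁺: AE→BCD adds B, C, D → {A, B, C, D, E, F}. Minimal: {E, F}⁺ = {E, F}; {A, F}⁺ = {A, F}; {A, E}⁺ = {A, B, C, D, E} — none reach the full schema.
{C, E, F}⁺: CE→ABD adds A, B, D → {A, B, C, D, E, F}. Minimal: {E, F}⁺ = {E, F}; {C, F}⁺ = {C, F}; {C, E}⁺ = {A, B, C, D, E} — none reach the full schema.
Any other superkey contains one of these as a subset, so there are no further candidate keys.

{D, F}, {A, E, F}, {C, E, F}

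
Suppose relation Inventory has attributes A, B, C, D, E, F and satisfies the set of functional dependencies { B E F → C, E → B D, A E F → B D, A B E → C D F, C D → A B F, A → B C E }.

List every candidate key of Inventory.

{A}, {C, D}, {C, E}, {E, F}

{A}⁺: A→BCE adds B, C, E; E→BD adds D; ABE→CDF adds F → {A, B, C, D, E, F}.
{C, D}⁺: CD→ABF adds A, B, F; A→BCE adds E → {A, B, C, D, E, F}.
{C, E}⁺: E→BD adds B, D; CD→ABF adds A, F → {A, B, C, D, E, F}.
{E, F}⁺: E→BD adds B, D; BEF→C adds C; CD→ABF adds A → {A, B, C, D, E, F}.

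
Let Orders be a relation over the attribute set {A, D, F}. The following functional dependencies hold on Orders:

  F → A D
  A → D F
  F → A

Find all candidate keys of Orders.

{A}; {F}

{A}⁺: A→DF adds D, F → {A, D, F}.
{F}⁺: F→AD adds A, D → {A, D, F}.
Any other superkey contains one of these as a subset, so there are no further candidate keys.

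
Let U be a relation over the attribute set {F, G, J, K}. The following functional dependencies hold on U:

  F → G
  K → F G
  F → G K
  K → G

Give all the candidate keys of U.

Attribute J never appears on the right-hand side of any dependency, so J must belong to every candidate key.
{J}⁺ = {J}, which is not all of the schema, so we must add further attributes.
{F, J}⁺: F→G adds G; F→GK adds K → {F, G, J, K}.
{J, K}⁺: K→FG adds F, G → {F, G, J, K}.
Any other superkey contains one of these as a subset, so there are no further candidate keys.

FJ, JK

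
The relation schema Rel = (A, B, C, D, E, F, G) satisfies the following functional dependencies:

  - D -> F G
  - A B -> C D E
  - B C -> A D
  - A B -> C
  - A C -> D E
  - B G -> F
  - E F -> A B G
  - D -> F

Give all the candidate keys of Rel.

{A, B}⁺: AB→CDE adds C, D, E; D→F adds F; D→FG adds G → {A, B, C, D, E, F, G}. Minimal: {B}⁺ = {B}; {A}⁺ = {A} — none reach the full schema.
{A, C}⁺: AC→DE adds D, E; D→F adds F; D→FG adds G; EF→ABG adds B → {A, B, C, D, E, F, G}. Minimal: {C}⁺ = {C}; {A}⁺ = {A} — none reach the full schema.
{B, C}⁺: BC→AD adds A, D; AC→DE adds E; D→F adds F; D→FG adds G → {A, B, C, D, E, F, G}. Minimal: {C}⁺ = {C}; {B}⁺ = {B} — none reach the full schema.
{D, E}⁺: D→FG adds F, G; EF→ABG adds A, B; AB→CDE adds C → {A, B, C, D, E, F, G}. Minimal: {E}⁺ = {E}; {D}⁺ = {D, F, G} — none reach the full schema.
{E, F}⁺: EF→ABG adds A, B, G; AB→CDE adds C, D → {A, B, C, D, E, F, G}. Minimal: {F}⁺ = {F}; {E}⁺ = {E} — none reach the full schema.
{B, E, G}⁺: BG→F adds F; EF→ABG adds A; AB→CDE adds C, D → {A, B, C, D, E, F, G}. Minimal: {E, G}⁺ = {E, G}; {B, G}⁺ = {B, F, G}; {B, E}⁺ = {B, E} — none reach the full schema.
Any other superkey contains one of these as a subset, so there are no further candidate keys.

{A, B}, {A, C}, {B, C}, {D, E}, {E, F}, {B, E, G}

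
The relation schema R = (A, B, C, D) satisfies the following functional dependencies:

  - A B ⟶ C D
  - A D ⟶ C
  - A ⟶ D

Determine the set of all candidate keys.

AB

{A, B}⁺: AB→CD adds C, D → {A, B, C, D}. Minimal: {B}⁺ = {B}; {A}⁺ = {A, C, D} — none reach the full schema.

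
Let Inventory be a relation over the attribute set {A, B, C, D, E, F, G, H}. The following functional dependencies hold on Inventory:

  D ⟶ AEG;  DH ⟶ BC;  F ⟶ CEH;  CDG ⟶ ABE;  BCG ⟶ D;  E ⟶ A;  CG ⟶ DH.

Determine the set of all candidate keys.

Attribute F never appears on the right-hand side of any dependency, so F must belong to every candidate key.
{F}⁺ = {A, C, E, F, H}, which is not all of the schema, so we must add further attributes.
{D, F}⁺: D→AEG adds A, E, G; F→CEH adds C, H; CDG→ABE adds B → {A, B, C, D, E, F, G, H}. Minimal: {F}⁺ = {A, C, E, F, H}; {D}⁺ = {A, D, E, G} — none reach the full schema.
{F, G}⁺: F→CEH adds C, E, H; E→A adds A; CG→DH adds D; DH→BC adds B → {A, B, C, D, E, F, G, H}. Minimal: {G}⁺ = {G}; {F}⁺ = {A, C, E, F, H} — none reach the full schema.
Any other superkey contains one of these as a subset, so there are no further candidate keys.

{D, F}, {F, G}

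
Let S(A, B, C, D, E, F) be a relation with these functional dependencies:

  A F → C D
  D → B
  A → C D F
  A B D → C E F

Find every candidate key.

{A}

Attribute A never appears on the right-hand side of any dependency, so A must belong to every candidate key.
{A}⁺ = {A, B, C, D, E, F}, which is all of the schema, so {A} is the only candidate key.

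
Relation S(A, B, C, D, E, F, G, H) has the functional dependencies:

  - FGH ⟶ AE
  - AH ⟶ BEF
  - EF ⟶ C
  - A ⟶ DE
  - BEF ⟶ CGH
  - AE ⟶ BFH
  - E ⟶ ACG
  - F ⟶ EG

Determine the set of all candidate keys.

A; E; F

{A}⁺: A→DE adds D, E; AE→BFH adds B, F, H; E→ACG adds C, G → {A, B, C, D, E, F, G, H}.
{E}⁺: E→ACG adds A, C, G; A→DE adds D; AE→BFH adds B, F, H → {A, B, C, D, E, F, G, H}.
{F}⁺: F→EG adds E, G; EF→C adds C; E→ACG adds A; A→DE adds D; AE→BFH adds B, H → {A, B, C, D, E, F, G, H}.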